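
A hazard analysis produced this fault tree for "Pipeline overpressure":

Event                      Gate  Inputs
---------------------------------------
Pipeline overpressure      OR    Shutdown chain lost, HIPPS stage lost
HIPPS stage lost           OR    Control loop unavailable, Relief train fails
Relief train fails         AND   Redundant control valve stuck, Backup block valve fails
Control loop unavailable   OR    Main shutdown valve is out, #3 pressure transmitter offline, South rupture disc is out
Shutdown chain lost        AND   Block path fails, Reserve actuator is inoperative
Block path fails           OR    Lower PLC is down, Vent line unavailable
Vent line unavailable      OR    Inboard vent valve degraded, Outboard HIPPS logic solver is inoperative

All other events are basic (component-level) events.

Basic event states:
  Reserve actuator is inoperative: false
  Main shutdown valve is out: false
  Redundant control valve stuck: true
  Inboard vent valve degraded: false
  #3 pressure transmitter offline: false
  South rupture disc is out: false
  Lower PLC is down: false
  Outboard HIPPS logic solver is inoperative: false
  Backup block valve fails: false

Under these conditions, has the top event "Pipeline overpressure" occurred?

Vent line unavailable [OR]: Inboard vent valve degraded=not, Outboard HIPPS logic solver is inoperative=not → no input occurs → does not occur.
Block path fails [OR]: Lower PLC is down=not, Vent line unavailable=not → no input occurs → does not occur.
Shutdown chain lost [AND]: Block path fails=not, Reserve actuator is inoperative=not → not all inputs occur → does not occur.
Control loop unavailable [OR]: Main shutdown valve is out=not, #3 pressure transmitter offline=not, South rupture disc is out=not → no input occurs → does not occur.
Relief train fails [AND]: Redundant control valve stuck=occurs, Backup block valve fails=not → not all inputs occur → does not occur.
HIPPS stage lost [OR]: Control loop unavailable=not, Relief train fails=not → no input occurs → does not occur.
Pipeline overpressure [OR]: Shutdown chain lost=not, HIPPS stage lost=not → no input occurs → does not occur.

No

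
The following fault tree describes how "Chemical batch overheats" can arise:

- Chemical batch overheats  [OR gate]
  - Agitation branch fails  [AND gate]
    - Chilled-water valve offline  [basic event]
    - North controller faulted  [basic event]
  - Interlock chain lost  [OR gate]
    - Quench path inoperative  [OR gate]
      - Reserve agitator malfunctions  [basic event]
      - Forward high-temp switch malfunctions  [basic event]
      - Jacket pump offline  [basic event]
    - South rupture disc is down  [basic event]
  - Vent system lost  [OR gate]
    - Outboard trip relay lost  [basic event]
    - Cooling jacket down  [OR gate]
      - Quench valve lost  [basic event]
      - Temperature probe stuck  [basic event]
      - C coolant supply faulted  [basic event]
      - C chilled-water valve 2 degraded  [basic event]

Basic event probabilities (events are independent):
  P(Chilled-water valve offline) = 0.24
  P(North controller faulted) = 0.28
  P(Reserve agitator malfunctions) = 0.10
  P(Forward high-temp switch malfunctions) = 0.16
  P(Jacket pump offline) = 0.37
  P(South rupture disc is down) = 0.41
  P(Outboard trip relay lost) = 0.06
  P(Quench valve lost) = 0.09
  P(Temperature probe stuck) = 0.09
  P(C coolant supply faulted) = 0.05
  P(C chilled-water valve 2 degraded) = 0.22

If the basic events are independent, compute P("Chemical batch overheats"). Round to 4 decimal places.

0.8488

P(Agitation branch fails) [AND] = 0.24 × 0.28 = 0.067200
P(Quench path inoperative) [OR] = 1 − (1−0.10) × (1−0.16) × (1−0.37) = 0.523720
P(Interlock chain lost) [OR] = 1 − (1−0.523720) × (1−0.41) = 0.718995
P(Cooling jacket down) [OR] = 1 − (1−0.09) × (1−0.09) × (1−0.05) × (1−0.22) = 0.386378
P(Vent system lost) [OR] = 1 − (1−0.06) × (1−0.386378) = 0.423195
P(Chemical batch overheats) [OR] = 1 − (1−0.067200) × (1−0.718995) × (1−0.423195) = 0.848807
Rounded to 4 decimal places: P(Chemical batch overheats) ≈ 0.8488.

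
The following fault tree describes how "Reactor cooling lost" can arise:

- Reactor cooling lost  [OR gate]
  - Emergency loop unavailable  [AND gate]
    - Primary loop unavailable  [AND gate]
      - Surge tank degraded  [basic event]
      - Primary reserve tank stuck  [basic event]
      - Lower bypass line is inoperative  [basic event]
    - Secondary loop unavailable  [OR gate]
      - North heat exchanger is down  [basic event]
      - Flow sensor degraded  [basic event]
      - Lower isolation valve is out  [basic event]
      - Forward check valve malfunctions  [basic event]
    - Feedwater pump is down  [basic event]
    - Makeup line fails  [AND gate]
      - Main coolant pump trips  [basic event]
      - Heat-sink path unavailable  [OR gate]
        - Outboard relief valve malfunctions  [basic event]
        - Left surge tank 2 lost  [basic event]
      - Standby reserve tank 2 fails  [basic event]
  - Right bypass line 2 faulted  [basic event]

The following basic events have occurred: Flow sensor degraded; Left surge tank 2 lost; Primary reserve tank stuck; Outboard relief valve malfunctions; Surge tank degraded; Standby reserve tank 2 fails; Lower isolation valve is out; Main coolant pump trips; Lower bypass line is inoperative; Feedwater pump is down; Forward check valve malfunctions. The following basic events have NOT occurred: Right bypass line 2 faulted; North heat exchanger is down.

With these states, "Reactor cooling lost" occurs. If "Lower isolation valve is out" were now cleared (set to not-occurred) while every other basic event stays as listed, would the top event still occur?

Counterfactual: set "Lower isolation valve is out" to not occurred.
Primary loop unavailable [AND]: Surge tank degraded=occurs, Primary reserve tank stuck=occurs, Lower bypass line is inoperative=occurs → all inputs occur → occurs.
Secondary loop unavailable [OR]: North heat exchanger is down=not, Flow sensor degraded=occurs, Lower isolation valve is out=not, Forward check valve malfunctions=occurs → at least one input occurs → occurs.
Heat-sink path unavailable [OR]: Outboard relief valve malfunctions=occurs, Left surge tank 2 lost=occurs → at least one input occurs → occurs.
Makeup line fails [AND]: Main coolant pump trips=occurs, Heat-sink path unavailable=occurs, Standby reserve tank 2 fails=occurs → all inputs occur → occurs.
Emergency loop unavailable [AND]: Primary loop unavailable=occurs, Secondary loop unavailable=occurs, Feedwater pump is down=occurs, Makeup line fails=occurs → all inputs occur → occurs.
Reactor cooling lost [OR]: Emergency loop unavailable=occurs, Right bypass line 2 faulted=not → at least one input occurs → occurs.

Yes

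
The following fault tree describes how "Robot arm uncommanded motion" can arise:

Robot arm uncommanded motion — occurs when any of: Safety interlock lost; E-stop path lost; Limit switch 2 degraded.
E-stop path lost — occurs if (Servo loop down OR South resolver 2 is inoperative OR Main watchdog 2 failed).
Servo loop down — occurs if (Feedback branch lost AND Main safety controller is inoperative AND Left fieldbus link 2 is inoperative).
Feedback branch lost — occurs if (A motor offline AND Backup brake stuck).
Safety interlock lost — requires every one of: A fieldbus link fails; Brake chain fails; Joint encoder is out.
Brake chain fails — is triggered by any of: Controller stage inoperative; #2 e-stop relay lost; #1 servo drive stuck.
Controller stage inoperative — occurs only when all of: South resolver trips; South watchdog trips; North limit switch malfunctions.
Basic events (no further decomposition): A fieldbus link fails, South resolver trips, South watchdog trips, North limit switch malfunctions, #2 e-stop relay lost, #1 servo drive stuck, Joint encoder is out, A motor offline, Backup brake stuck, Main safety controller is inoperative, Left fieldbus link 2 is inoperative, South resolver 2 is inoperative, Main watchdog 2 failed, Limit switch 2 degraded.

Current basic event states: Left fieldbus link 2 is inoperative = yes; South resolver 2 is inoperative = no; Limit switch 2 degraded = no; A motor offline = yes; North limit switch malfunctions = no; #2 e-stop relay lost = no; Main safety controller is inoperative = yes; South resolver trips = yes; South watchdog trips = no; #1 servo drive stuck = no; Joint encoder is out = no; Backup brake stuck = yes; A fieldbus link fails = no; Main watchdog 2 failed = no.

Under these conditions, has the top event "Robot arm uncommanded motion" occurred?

Yes

Controller stage inoperative [AND]: South resolver trips=occurs, South watchdog trips=not, North limit switch malfunctions=not → not all inputs occur → does not occur.
Brake chain fails [OR]: Controller stage inoperative=not, #2 e-stop relay lost=not, #1 servo drive stuck=not → no input occurs → does not occur.
Safety interlock lost [AND]: A fieldbus link fails=not, Brake chain fails=not, Joint encoder is out=not → not all inputs occur → does not occur.
Feedback branch lost [AND]: A motor offline=occurs, Backup brake stuck=occurs → all inputs occur → occurs.
Servo loop down [AND]: Feedback branch lost=occurs, Main safety controller is inoperative=occurs, Left fieldbus link 2 is inoperative=occurs → all inputs occur → occurs.
E-stop path lost [OR]: Servo loop down=occurs, South resolver 2 is inoperative=not, Main watchdog 2 failed=not → at least one input occurs → occurs.
Robot arm uncommanded motion [OR]: Safety interlock lost=not, E-stop path lost=occurs, Limit switch 2 degraded=not → at least one input occurs → occurs.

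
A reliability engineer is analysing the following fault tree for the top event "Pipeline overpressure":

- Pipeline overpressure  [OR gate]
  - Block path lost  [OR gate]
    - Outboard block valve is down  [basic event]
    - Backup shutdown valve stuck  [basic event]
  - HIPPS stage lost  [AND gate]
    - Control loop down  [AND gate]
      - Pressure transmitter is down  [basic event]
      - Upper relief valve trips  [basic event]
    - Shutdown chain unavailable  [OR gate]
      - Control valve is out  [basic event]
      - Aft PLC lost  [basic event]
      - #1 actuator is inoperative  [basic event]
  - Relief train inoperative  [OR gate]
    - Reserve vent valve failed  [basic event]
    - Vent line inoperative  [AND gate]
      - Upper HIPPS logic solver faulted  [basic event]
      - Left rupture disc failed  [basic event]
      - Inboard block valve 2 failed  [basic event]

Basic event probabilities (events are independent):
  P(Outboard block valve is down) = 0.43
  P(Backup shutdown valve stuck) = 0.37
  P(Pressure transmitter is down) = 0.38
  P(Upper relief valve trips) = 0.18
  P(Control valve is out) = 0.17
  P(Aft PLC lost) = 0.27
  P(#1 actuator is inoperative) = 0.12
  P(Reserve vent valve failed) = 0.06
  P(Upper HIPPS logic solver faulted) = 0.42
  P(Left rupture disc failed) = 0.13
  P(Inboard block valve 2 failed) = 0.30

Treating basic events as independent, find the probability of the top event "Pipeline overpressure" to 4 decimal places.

0.6786

P(Block path lost) [OR] = 1 − (1−0.43) × (1−0.37) = 0.640900
P(Control loop down) [AND] = 0.38 × 0.18 = 0.068400
P(Shutdown chain unavailable) [OR] = 1 − (1−0.17) × (1−0.27) × (1−0.12) = 0.466808
P(HIPPS stage lost) [AND] = 0.068400 × 0.466808 = 0.031930
P(Vent line inoperative) [AND] = 0.42 × 0.13 × 0.30 = 0.016380
P(Relief train inoperative) [OR] = 1 − (1−0.06) × (1−0.016380) = 0.075397
P(Pipeline overpressure) [OR] = 1 − (1−0.640900) × (1−0.031930) × (1−0.075397) = 0.678577
Rounded to 4 decimal places: P(Pipeline overpressure) ≈ 0.6786.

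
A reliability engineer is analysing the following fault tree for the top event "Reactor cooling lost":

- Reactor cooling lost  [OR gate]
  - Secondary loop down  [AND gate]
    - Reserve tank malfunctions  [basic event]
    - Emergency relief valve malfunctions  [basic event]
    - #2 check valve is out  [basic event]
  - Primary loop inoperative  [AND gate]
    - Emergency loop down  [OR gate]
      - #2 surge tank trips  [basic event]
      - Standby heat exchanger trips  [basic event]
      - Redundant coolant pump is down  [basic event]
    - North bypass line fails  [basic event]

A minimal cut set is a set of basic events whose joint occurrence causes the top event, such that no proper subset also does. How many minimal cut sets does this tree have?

4

Secondary loop down [AND]: one cut set from each child combined → 1 × 1 × 1 = 1 cut set(s).
Emergency loop down [OR]: union of children's cut sets → 3 cut set(s).
Primary loop inoperative [AND]: one cut set from each child combined → 3 × 1 = 3 cut set(s).
Reactor cooling lost [OR]: union of children's cut sets → 4 cut set(s).
Minimal cut sets: {#2 check valve is out, Emergency relief valve malfunctions, Reserve tank malfunctions}; {#2 surge tank trips, North bypass line fails}; {North bypass line fails, Standby heat exchanger trips}; {North bypass line fails, Redundant coolant pump is down}.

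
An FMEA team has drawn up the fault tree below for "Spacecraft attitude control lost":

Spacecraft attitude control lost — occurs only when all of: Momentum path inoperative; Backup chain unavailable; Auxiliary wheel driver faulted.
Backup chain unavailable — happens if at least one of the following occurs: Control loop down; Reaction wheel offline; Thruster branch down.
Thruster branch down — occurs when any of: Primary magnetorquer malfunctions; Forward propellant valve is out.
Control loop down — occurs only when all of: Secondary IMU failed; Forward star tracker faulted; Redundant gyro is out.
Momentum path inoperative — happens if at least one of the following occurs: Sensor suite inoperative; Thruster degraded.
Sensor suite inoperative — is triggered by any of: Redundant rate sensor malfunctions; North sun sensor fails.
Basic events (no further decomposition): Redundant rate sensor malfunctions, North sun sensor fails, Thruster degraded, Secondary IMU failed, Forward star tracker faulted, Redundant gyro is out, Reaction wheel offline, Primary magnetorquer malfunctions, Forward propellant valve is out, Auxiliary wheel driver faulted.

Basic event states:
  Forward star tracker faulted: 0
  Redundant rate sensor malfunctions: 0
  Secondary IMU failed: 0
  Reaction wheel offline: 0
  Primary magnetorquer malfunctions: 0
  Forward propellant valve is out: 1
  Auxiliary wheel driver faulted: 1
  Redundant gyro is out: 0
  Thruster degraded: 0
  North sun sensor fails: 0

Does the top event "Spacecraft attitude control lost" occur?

Sensor suite inoperative [OR]: Redundant rate sensor malfunctions=not, North sun sensor fails=not → no input occurs → does not occur.
Momentum path inoperative [OR]: Sensor suite inoperative=not, Thruster degraded=not → no input occurs → does not occur.
Control loop down [AND]: Secondary IMU failed=not, Forward star tracker faulted=not, Redundant gyro is out=not → not all inputs occur → does not occur.
Thruster branch down [OR]: Primary magnetorquer malfunctions=not, Forward propellant valve is out=occurs → at least one input occurs → occurs.
Backup chain unavailable [OR]: Control loop down=not, Reaction wheel offline=not, Thruster branch down=occurs → at least one input occurs → occurs.
Spacecraft attitude control lost [AND]: Momentum path inoperative=not, Backup chain unavailable=occurs, Auxiliary wheel driver faulted=occurs → not all inputs occur → does not occur.

No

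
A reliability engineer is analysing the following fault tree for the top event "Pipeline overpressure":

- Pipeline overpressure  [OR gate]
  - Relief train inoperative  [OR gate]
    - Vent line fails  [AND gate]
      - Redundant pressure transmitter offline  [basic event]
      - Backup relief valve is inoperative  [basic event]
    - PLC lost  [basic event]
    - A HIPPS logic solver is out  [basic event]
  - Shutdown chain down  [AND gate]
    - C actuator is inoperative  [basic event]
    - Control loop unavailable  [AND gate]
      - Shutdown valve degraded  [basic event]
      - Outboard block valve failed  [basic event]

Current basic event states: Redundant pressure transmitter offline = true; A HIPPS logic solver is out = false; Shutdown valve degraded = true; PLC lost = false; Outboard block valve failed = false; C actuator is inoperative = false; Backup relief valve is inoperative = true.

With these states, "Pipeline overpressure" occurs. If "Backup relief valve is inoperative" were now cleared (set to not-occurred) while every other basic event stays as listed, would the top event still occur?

No

Counterfactual: set "Backup relief valve is inoperative" to not occurred.
Vent line fails [AND]: Redundant pressure transmitter offline=occurs, Backup relief valve is inoperative=not → not all inputs occur → does not occur.
Relief train inoperative [OR]: Vent line fails=not, PLC lost=not, A HIPPS logic solver is out=not → no input occurs → does not occur.
Control loop unavailable [AND]: Shutdown valve degraded=occurs, Outboard block valve failed=not → not all inputs occur → does not occur.
Shutdown chain down [AND]: C actuator is inoperative=not, Control loop unavailable=not → not all inputs occur → does not occur.
Pipeline overpressure [OR]: Relief train inoperative=not, Shutdown chain down=not → no input occurs → does not occur.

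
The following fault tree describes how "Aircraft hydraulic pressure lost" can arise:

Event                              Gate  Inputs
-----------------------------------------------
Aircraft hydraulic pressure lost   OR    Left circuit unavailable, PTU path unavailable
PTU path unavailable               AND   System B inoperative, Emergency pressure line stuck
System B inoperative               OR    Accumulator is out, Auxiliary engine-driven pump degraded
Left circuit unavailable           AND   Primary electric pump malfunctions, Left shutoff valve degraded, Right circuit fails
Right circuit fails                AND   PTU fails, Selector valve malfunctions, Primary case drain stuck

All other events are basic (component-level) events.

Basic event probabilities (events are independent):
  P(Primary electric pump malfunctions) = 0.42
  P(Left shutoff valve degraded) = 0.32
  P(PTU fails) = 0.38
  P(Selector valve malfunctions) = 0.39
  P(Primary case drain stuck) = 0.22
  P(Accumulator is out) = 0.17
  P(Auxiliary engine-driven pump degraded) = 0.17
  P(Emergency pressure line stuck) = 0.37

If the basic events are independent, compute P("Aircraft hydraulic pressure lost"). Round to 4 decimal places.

0.1190

P(Right circuit fails) [AND] = 0.38 × 0.39 × 0.22 = 0.032604
P(Left circuit unavailable) [AND] = 0.42 × 0.32 × 0.032604 = 0.004382
P(System B inoperative) [OR] = 1 − (1−0.17) × (1−0.17) = 0.311100
P(PTU path unavailable) [AND] = 0.311100 × 0.37 = 0.115107
P(Aircraft hydraulic pressure lost) [OR] = 1 − (1−0.004382) × (1−0.115107) = 0.118985
Rounded to 4 decimal places: P(Aircraft hydraulic pressure lost) ≈ 0.1190.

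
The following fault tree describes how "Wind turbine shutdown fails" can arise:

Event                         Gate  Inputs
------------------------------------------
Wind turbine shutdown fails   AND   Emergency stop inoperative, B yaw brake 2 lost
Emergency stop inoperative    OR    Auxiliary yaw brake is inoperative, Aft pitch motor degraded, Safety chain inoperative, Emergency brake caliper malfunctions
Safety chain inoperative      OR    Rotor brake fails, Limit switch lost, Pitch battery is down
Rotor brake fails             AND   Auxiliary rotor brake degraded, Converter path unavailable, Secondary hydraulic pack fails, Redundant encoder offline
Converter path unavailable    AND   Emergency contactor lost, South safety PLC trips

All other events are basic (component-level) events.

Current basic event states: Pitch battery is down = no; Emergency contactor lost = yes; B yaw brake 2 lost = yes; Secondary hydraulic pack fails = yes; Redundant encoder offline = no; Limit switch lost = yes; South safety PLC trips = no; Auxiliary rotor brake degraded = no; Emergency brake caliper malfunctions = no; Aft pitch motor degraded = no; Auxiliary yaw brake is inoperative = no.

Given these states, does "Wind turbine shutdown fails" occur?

Converter path unavailable [AND]: Emergency contactor lost=occurs, South safety PLC trips=not → not all inputs occur → does not occur.
Rotor brake fails [AND]: Auxiliary rotor brake degraded=not, Converter path unavailable=not, Secondary hydraulic pack fails=occurs, Redundant encoder offline=not → not all inputs occur → does not occur.
Safety chain inoperative [OR]: Rotor brake fails=not, Limit switch lost=occurs, Pitch battery is down=not → at least one input occurs → occurs.
Emergency stop inoperative [OR]: Auxiliary yaw brake is inoperative=not, Aft pitch motor degraded=not, Safety chain inoperative=occurs, Emergency brake caliper malfunctions=not → at least one input occurs → occurs.
Wind turbine shutdown fails [AND]: Emergency stop inoperative=occurs, B yaw brake 2 lost=occurs → all inputs occur → occurs.

Yes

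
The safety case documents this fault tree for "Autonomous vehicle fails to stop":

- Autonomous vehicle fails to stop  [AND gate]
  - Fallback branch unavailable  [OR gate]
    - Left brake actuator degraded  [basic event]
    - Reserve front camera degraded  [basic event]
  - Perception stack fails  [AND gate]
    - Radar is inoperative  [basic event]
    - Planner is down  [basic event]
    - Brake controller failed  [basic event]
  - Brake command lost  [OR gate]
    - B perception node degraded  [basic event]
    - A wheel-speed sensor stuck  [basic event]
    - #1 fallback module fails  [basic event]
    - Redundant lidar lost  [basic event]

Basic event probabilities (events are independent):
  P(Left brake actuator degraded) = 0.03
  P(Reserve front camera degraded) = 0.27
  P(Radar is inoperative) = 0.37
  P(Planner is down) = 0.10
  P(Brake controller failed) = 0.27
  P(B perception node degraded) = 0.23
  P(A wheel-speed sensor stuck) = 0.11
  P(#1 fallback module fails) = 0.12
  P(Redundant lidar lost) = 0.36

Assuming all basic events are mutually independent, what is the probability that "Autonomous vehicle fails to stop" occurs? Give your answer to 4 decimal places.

0.0018

P(Fallback branch unavailable) [OR] = 1 − (1−0.03) × (1−0.27) = 0.291900
P(Perception stack fails) [AND] = 0.37 × 0.10 × 0.27 = 0.009990
P(Brake command lost) [OR] = 1 − (1−0.23) × (1−0.11) × (1−0.12) × (1−0.36) = 0.614039
P(Autonomous vehicle fails to stop) [AND] = 0.291900 × 0.009990 × 0.614039 = 0.001791
Rounded to 4 decimal places: P(Autonomous vehicle fails to stop) ≈ 0.0018.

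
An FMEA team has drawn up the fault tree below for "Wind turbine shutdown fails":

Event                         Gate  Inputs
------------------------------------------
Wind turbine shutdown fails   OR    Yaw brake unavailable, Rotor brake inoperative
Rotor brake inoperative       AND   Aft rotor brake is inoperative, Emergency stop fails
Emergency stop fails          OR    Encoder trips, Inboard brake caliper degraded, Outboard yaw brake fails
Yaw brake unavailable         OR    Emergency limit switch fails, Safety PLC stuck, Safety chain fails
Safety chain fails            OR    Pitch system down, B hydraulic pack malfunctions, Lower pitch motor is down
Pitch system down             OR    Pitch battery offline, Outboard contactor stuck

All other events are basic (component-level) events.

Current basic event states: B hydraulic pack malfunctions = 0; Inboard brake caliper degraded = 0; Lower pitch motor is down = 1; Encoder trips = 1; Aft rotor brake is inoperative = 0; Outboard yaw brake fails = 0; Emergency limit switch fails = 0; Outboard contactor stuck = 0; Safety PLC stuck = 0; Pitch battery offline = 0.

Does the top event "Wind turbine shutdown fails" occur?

Pitch system down [OR]: Pitch battery offline=not, Outboard contactor stuck=not → no input occurs → does not occur.
Safety chain fails [OR]: Pitch system down=not, B hydraulic pack malfunctions=not, Lower pitch motor is down=occurs → at least one input occurs → occurs.
Yaw brake unavailable [OR]: Emergency limit switch fails=not, Safety PLC stuck=not, Safety chain fails=occurs → at least one input occurs → occurs.
Emergency stop fails [OR]: Encoder trips=occurs, Inboard brake caliper degraded=not, Outboard yaw brake fails=not → at least one input occurs → occurs.
Rotor brake inoperative [AND]: Aft rotor brake is inoperative=not, Emergency stop fails=occurs → not all inputs occur → does not occur.
Wind turbine shutdown fails [OR]: Yaw brake unavailable=occurs, Rotor brake inoperative=not → at least one input occurs → occurs.

Yes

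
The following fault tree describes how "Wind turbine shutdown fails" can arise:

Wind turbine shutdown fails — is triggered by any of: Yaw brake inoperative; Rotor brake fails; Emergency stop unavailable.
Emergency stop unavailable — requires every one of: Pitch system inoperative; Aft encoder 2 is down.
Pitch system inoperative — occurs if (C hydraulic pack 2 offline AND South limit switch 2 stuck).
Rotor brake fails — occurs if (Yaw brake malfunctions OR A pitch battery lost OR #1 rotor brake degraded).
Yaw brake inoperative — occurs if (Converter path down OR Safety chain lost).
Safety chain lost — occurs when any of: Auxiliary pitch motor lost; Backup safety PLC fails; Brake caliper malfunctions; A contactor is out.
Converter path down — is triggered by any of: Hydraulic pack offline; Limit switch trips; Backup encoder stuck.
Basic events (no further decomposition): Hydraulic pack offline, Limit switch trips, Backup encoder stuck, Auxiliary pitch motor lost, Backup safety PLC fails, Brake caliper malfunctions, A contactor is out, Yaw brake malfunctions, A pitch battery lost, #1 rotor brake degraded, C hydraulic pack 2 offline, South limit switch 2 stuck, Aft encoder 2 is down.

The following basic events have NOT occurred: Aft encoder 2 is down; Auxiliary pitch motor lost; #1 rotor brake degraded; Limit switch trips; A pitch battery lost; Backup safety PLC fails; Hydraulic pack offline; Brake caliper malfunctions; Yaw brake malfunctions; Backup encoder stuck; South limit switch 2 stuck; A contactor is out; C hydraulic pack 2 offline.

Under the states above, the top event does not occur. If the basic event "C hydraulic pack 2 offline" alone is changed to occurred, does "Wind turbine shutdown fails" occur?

No

Counterfactual: set "C hydraulic pack 2 offline" to occurred.
Converter path down [OR]: Hydraulic pack offline=not, Limit switch trips=not, Backup encoder stuck=not → no input occurs → does not occur.
Safety chain lost [OR]: Auxiliary pitch motor lost=not, Backup safety PLC fails=not, Brake caliper malfunctions=not, A contactor is out=not → no input occurs → does not occur.
Yaw brake inoperative [OR]: Converter path down=not, Safety chain lost=not → no input occurs → does not occur.
Rotor brake fails [OR]: Yaw brake malfunctions=not, A pitch battery lost=not, #1 rotor brake degraded=not → no input occurs → does not occur.
Pitch system inoperative [AND]: C hydraulic pack 2 offline=occurs, South limit switch 2 stuck=not → not all inputs occur → does not occur.
Emergency stop unavailable [AND]: Pitch system inoperative=not, Aft encoder 2 is down=not → not all inputs occur → does not occur.
Wind turbine shutdown fails [OR]: Yaw brake inoperative=not, Rotor brake fails=not, Emergency stop unavailable=not → no input occurs → does not occur.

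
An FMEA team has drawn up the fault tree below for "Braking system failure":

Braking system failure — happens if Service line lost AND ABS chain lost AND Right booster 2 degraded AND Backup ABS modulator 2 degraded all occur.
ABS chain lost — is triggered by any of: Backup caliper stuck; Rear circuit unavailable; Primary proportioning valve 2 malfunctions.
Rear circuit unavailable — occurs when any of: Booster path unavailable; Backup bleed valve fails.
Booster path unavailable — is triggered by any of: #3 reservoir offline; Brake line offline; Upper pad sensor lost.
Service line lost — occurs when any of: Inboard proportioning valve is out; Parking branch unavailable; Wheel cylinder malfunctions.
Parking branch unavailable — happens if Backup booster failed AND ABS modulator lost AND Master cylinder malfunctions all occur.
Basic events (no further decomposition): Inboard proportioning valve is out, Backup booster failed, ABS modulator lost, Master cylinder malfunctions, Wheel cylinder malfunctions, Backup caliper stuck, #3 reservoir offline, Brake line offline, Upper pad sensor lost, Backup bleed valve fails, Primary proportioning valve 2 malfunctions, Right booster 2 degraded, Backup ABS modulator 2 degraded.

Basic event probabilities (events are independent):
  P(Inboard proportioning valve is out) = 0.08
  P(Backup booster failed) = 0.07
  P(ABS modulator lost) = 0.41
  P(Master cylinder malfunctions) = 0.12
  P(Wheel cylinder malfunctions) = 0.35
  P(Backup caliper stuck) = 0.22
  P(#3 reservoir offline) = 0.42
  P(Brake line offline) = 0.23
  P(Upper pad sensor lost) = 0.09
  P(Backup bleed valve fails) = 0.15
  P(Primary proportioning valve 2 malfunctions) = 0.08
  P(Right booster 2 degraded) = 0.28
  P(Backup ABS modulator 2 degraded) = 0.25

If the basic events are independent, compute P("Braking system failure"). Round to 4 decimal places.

0.0213

P(Parking branch unavailable) [AND] = 0.07 × 0.41 × 0.12 = 0.003444
P(Service line lost) [OR] = 1 − (1−0.08) × (1−0.003444) × (1−0.35) = 0.404060
P(Booster path unavailable) [OR] = 1 − (1−0.42) × (1−0.23) × (1−0.09) = 0.593594
P(Rear circuit unavailable) [OR] = 1 − (1−0.593594) × (1−0.15) = 0.654555
P(ABS chain lost) [OR] = 1 − (1−0.22) × (1−0.654555) × (1−0.08) = 0.752109
P(Braking system failure) [AND] = 0.404060 × 0.752109 × 0.28 × 0.25 = 0.021273
Rounded to 4 decimal places: P(Braking system failure) ≈ 0.0213.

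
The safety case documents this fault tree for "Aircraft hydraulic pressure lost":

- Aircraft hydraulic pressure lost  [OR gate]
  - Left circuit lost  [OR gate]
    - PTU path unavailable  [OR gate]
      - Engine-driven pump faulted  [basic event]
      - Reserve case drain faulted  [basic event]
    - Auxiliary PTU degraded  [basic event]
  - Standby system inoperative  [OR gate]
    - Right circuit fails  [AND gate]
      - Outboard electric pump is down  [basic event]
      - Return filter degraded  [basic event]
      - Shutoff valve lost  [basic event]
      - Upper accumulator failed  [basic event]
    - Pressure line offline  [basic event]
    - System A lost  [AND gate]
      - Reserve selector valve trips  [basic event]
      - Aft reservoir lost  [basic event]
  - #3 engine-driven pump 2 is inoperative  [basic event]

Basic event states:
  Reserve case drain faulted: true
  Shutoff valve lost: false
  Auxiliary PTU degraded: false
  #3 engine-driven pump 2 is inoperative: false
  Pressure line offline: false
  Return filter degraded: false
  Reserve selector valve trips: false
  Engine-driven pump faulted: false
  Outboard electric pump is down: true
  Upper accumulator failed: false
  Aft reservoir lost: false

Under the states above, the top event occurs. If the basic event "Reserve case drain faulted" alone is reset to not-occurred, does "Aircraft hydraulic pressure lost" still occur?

Counterfactual: set "Reserve case drain faulted" to not occurred.
PTU path unavailable [OR]: Engine-driven pump faulted=not, Reserve case drain faulted=not → no input occurs → does not occur.
Left circuit lost [OR]: PTU path unavailable=not, Auxiliary PTU degraded=not → no input occurs → does not occur.
Right circuit fails [AND]: Outboard electric pump is down=occurs, Return filter degraded=not, Shutoff valve lost=not, Upper accumulator failed=not → not all inputs occur → does not occur.
System A lost [AND]: Reserve selector valve trips=not, Aft reservoir lost=not → not all inputs occur → does not occur.
Standby system inoperative [OR]: Right circuit fails=not, Pressure line offline=not, System A lost=not → no input occurs → does not occur.
Aircraft hydraulic pressure lost [OR]: Left circuit lost=not, Standby system inoperative=not, #3 engine-driven pump 2 is inoperative=not → no input occurs → does not occur.

No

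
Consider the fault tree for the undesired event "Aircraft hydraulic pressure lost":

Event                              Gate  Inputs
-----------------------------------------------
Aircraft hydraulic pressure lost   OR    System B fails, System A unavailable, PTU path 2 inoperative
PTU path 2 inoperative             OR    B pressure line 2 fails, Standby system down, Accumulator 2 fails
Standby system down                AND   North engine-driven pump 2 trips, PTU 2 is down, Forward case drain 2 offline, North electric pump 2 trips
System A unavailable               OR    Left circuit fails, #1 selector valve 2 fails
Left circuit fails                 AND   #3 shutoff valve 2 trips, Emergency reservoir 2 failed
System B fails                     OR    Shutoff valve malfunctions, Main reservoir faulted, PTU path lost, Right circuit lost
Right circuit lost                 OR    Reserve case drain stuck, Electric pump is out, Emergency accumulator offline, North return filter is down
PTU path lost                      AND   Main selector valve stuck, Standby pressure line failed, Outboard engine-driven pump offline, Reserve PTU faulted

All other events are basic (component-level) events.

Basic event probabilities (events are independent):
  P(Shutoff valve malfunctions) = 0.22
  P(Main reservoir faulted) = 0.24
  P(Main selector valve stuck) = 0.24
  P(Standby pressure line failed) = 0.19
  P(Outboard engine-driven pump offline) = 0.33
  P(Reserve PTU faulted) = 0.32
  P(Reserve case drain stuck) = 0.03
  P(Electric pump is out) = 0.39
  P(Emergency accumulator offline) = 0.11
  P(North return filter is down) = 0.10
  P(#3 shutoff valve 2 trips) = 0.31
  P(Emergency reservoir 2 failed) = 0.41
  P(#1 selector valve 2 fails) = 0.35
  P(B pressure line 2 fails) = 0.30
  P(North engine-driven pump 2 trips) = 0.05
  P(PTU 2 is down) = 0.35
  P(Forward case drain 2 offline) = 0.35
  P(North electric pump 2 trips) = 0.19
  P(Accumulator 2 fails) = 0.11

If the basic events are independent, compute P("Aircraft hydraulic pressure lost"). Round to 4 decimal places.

0.9013

P(PTU path lost) [AND] = 0.24 × 0.19 × 0.33 × 0.32 = 0.004815
P(Right circuit lost) [OR] = 1 − (1−0.03) × (1−0.39) × (1−0.11) × (1−0.10) = 0.526048
P(System B fails) [OR] = 1 − (1−0.22) × (1−0.24) × (1−0.004815) × (1−0.526048) = 0.720394
P(Left circuit fails) [AND] = 0.31 × 0.41 = 0.127100
P(System A unavailable) [OR] = 1 − (1−0.127100) × (1−0.35) = 0.432615
P(Standby system down) [AND] = 0.05 × 0.35 × 0.35 × 0.19 = 0.001164
P(PTU path 2 inoperative) [OR] = 1 − (1−0.30) × (1−0.001164) × (1−0.11) = 0.377725
P(Aircraft hydraulic pressure lost) [OR] = 1 − (1−0.720394) × (1−0.432615) × (1−0.377725) = 0.901280
Rounded to 4 decimal places: P(Aircraft hydraulic pressure lost) ≈ 0.9013.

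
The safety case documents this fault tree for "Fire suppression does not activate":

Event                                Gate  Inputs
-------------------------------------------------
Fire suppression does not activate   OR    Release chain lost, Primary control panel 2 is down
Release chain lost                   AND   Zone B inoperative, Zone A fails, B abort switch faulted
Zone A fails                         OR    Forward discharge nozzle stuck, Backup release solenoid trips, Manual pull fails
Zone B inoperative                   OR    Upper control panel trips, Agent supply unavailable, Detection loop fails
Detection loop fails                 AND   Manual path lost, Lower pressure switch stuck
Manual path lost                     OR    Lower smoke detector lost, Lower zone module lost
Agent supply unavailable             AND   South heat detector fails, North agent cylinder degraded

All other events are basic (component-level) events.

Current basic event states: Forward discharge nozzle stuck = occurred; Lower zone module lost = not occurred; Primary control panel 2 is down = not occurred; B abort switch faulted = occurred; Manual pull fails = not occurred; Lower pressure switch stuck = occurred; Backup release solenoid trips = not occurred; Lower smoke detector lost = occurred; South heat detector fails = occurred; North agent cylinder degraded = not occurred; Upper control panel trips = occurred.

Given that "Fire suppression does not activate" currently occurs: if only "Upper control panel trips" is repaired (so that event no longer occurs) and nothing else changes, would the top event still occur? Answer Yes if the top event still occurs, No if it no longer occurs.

Counterfactual: set "Upper control panel trips" to not occurred.
Agent supply unavailable [AND]: South heat detector fails=occurs, North agent cylinder degraded=not → not all inputs occur → does not occur.
Manual path lost [OR]: Lower smoke detector lost=occurs, Lower zone module lost=not → at least one input occurs → occurs.
Detection loop fails [AND]: Manual path lost=occurs, Lower pressure switch stuck=occurs → all inputs occur → occurs.
Zone B inoperative [OR]: Upper control panel trips=not, Agent supply unavailable=not, Detection loop fails=occurs → at least one input occurs → occurs.
Zone A fails [OR]: Forward discharge nozzle stuck=occurs, Backup release solenoid trips=not, Manual pull fails=not → at least one input occurs → occurs.
Release chain lost [AND]: Zone B inoperative=occurs, Zone A fails=occurs, B abort switch faulted=occurs → all inputs occur → occurs.
Fire suppression does not activate [OR]: Release chain lost=occurs, Primary control panel 2 is down=not → at least one input occurs → occurs.

Yes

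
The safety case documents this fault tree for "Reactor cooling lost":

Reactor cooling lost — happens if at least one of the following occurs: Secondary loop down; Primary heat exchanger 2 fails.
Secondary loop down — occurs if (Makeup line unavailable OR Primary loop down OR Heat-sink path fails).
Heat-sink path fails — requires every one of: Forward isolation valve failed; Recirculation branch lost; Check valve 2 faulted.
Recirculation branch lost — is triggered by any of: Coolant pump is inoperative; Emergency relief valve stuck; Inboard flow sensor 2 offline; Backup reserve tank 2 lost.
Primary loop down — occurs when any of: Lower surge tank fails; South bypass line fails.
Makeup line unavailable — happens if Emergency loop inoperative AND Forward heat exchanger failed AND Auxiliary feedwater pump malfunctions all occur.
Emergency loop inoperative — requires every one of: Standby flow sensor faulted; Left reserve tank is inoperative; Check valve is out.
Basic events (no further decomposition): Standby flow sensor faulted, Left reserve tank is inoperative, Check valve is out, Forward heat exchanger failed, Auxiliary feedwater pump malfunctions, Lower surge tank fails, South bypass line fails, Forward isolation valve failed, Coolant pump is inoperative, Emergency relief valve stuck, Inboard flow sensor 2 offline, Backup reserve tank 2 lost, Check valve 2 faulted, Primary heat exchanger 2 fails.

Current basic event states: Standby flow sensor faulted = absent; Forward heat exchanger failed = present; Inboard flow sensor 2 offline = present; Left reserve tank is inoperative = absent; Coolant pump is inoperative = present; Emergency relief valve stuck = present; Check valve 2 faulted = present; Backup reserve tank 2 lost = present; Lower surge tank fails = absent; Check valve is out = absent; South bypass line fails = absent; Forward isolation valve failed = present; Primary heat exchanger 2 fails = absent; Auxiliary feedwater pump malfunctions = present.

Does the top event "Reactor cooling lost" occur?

Emergency loop inoperative [AND]: Standby flow sensor faulted=not, Left reserve tank is inoperative=not, Check valve is out=not → not all inputs occur → does not occur.
Makeup line unavailable [AND]: Emergency loop inoperative=not, Forward heat exchanger failed=occurs, Auxiliary feedwater pump malfunctions=occurs → not all inputs occur → does not occur.
Primary loop down [OR]: Lower surge tank fails=not, South bypass line fails=not → no input occurs → does not occur.
Recirculation branch lost [OR]: Coolant pump is inoperative=occurs, Emergency relief valve stuck=occurs, Inboard flow sensor 2 offline=occurs, Backup reserve tank 2 lost=occurs → at least one input occurs → occurs.
Heat-sink path fails [AND]: Forward isolation valve failed=occurs, Recirculation branch lost=occurs, Check valve 2 faulted=occurs → all inputs occur → occurs.
Secondary loop down [OR]: Makeup line unavailable=not, Primary loop down=not, Heat-sink path fails=occurs → at least one input occurs → occurs.
Reactor cooling lost [OR]: Secondary loop down=occurs, Primary heat exchanger 2 fails=not → at least one input occurs → occurs.

Yes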